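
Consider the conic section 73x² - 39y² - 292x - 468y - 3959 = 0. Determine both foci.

(2 - 4√7, -6) and (2 + 4√7, -6)

Group the x- and y-terms: 73(x² - 4x) -39(y² + 12y) = 3959
Completing the square gives 73(x - 2)² -39(y + 6)² = 3959 + 292 - 1404 = 2847.
Dividing both sides by 2847: (x - 2)²/39 - (y + 6)²/73 = 1
Hyperbola, center (2, -6), transverse axis horizontal; a² = 39, b² = 73.
c² = a² + b² = 39 + 73 = 112, so c = 4√7.
Foci lie on the horizontal axis through the center: (h ± c, k).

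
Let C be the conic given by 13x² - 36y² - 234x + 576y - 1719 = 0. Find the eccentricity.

Group: 13(x² - 18x) -36(y² - 16y) = 1719
13(x - 9)² -36(y - 8)² = 1719 + 1053 - 2304 = 468
Dividing both sides by 468: (x - 9)²/36 - (y - 8)²/13 = 1
Hyperbola, center (9, 8), transverse axis horizontal; a² = 36, b² = 13.
c² = a² + b² = 49, so c = 7.
e = c/a = 7/6.

e = 7/6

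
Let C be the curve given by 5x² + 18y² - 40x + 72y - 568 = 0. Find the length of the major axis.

5(x² - 8x) + 18(y² + 4y) = 568
Complete the square in x and y: 5(x - 4)² + 18(y + 2)² = 568 + 80 + 72 = 720
Dividing both sides by 720: (x - 4)²/144 + (y + 2)²/40 = 1
Ellipse, center (4, -2), major axis horizontal; a² = 144, b² = 40.
a² = 144 so a = 12; the major axis has length 2a = 24.

24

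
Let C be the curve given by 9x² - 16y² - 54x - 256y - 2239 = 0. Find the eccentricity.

e = 5/4

Group: 9(x² - 6x) -16(y² + 16y) = 2239
Complete the square: 9(x - 3)² -16(y + 8)² = 2239 + 81 - 1024 = 1296
Divide by 1296: (x - 3)²/144 - (y + 8)²/81 = 1
Hyperbola, center (3, -8), transverse axis horizontal; a² = 144, b² = 81.
c² = a² + b² = 225, so c = 15.
e = c/a = 15/12 = 5/4.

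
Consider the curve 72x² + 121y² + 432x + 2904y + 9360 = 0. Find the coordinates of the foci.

Group the x- and y-terms: 72(x² + 6x) + 121(y² + 24y) = -9360
Complete the square in x and y: 72(x + 3)² + 121(y + 12)² = -9360 + 648 + 17424 = 8712
Divide through by 8712 to get (x + 3)²/121 + (y + 12)²/72 = 1.
Ellipse, center (-3, -12), major axis horizontal; a² = 121, b² = 72.
c² = a² - b² = 121 - 72 = 49, so c = 7.
Foci lie on the horizontal axis through the center: (h ± c, k).

(-10, -12) and (4, -12)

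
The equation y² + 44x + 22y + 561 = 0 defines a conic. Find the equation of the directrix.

Only y is squared. Complete the square in y: (y + 11)² = -44(x + 10).
Vertex (-10, -11); 4p = -44 so p = -11. Opens left.
Directrix is the vertical line x = h − p = -10 − (-11) = 1.

x = 1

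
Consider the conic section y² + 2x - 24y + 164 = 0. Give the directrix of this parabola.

x = -19/2

Only y is squared. Complete the square in y: (y - 12)² = -2(x + 10).
Vertex (-10, 12); 4p = -2 so p = -1/2. Opens left.
Directrix is the vertical line x = h − p = -10 − (-1/2) = -19/2.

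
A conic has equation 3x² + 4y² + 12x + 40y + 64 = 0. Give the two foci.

Group the x- and y-terms: 3(x² + 4x) + 4(y² + 10y) = -64
Complete the square: 3(x + 2)² + 4(y + 5)² = -64 + 12 + 100 = 48
Divide through by 48 to get (x + 2)²/16 + (y + 5)²/12 = 1.
Ellipse, center (-2, -5), major axis horizontal; a² = 16, b² = 12.
c² = a² - b² = 16 - 12 = 4, so c = 2.
Foci lie on the horizontal axis through the center: (h ± c, k).

(-4, -5) and (0, -5)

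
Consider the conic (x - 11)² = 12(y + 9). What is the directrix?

y = -12

Vertex (11, -9); 4p = 12 so p = 3. Opens up.
Directrix is the horizontal line y = k − p = -9 − (3) = -12.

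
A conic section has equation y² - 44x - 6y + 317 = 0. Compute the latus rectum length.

44

Only y is squared. Complete the square in y: (y - 3)² = 44(x - 7).
Vertex (7, 3); 4p = 44 so p = 11. Opens right.
Latus rectum length = |4p| = 44.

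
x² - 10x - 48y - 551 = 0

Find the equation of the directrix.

y = -24

Only x is squared. Complete the square in x: (x - 5)² = 48(y + 12).
Vertex (5, -12); 4p = 48 so p = 12. Opens up.
Directrix is the horizontal line y = k − p = -12 − (12) = -24.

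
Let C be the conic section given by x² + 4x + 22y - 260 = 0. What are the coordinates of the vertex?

Only x is squared. Complete the square in x: (x + 2)² = -22(y - 12).
Vertex (-2, 12); 4p = -22 so p = -11/2. Opens down.

(-2, 12)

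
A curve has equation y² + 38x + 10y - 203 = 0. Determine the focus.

(-7/2, -5)

Only y is squared. Complete the square in y: (y + 5)² = -38(x - 6).
Vertex (6, -5); 4p = -38 so p = -19/2. Opens left.
Focus is p units from the vertex along the axis: (h + p, k).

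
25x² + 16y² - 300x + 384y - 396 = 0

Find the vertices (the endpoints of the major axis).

Group the x- and y-terms: 25(x² - 12x) + 16(y² + 24y) = 396
Completing the square gives 25(x - 6)² + 16(y + 12)² = 396 + 900 + 2304 = 3600.
Divide through by 3600 to get (x - 6)²/144 + (y + 12)²/225 = 1.
Ellipse, center (6, -12), major axis vertical; a² = 225, b² = 144.
a = 15. Vertices at (h, k ± a).

(6, -27) and (6, 3)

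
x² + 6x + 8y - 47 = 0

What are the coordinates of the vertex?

Only x is squared. Complete the square in x: (x + 3)² = -8(y - 7).
Vertex (-3, 7); 4p = -8 so p = -2. Opens down.

(-3, 7)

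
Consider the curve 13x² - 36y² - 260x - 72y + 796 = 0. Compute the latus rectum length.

Group: 13(x² - 20x) -36(y² + 2y) = -796
Completing the square gives 13(x - 10)² -36(y + 1)² = -796 + 1300 - 36 = 468.
Dividing both sides by 468: (x - 10)²/36 - (y + 1)²/13 = 1
Hyperbola, center (10, -1), transverse axis horizontal; a² = 36, b² = 13.
Latus rectum length = 2b²/a = 2·13/6 = 13/3.

13/3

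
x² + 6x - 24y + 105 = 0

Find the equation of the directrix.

y = -2

Only x is squared. Complete the square in x: (x + 3)² = 24(y - 4).
Vertex (-3, 4); 4p = 24 so p = 6. Opens up.
Directrix is the horizontal line y = k − p = 4 − (6) = -2.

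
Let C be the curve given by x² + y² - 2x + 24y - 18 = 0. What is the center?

(1, -12)

(x² - 2x) + (y² + 24y) = 18
Completing the square gives (x - 1)² + (y + 12)² = 18 + 1 + 144 = 163.
So (x - 1)² + (y + 12)² = 163.
Circle centered at (1, -12) with r² = 163.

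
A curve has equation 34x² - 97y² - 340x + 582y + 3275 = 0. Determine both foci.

(5, 3 - √131) and (5, 3 + √131)

Rearranging, 34(x² - 10x) -97(y² - 6y) = -3275.
Complete the square: 34(x - 5)² -97(y - 3)² = -3275 + 850 - 873 = -3298
Divide through by -3298 to get (y - 3)²/34 - (x - 5)²/97 = 1.
Hyperbola, center (5, 3), transverse axis vertical; a² = 34, b² = 97.
c² = a² + b² = 34 + 97 = 131, so c = √131.
Foci lie on the vertical axis through the center: (h, k ± c).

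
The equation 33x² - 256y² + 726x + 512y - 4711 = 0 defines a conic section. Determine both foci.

Rearranging, 33(x² + 22x) -256(y² - 2y) = 4711.
Complete the square: 33(x + 11)² -256(y - 1)² = 4711 + 3993 - 256 = 8448
Dividing both sides by 8448: (x + 11)²/256 - (y - 1)²/33 = 1
Hyperbola, center (-11, 1), transverse axis horizontal; a² = 256, b² = 33.
c² = a² + b² = 256 + 33 = 289, so c = 17.
Foci lie on the horizontal axis through the center: (h ± c, k).

(-28, 1) and (6, 1)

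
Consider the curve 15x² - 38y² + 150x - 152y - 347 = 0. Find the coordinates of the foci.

15(x² + 10x) -38(y² + 4y) = 347
15(x + 5)² -38(y + 2)² = 347 + 375 - 152 = 570
Dividing both sides by 570: (x + 5)²/38 - (y + 2)²/15 = 1
Hyperbola, center (-5, -2), transverse axis horizontal; a² = 38, b² = 15.
c² = a² + b² = 38 + 15 = 53, so c = √53.
Foci lie on the horizontal axis through the center: (h ± c, k).

(-5 - √53, -2) and (-5 + √53, -2)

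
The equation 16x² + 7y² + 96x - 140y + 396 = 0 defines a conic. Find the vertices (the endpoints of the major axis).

Group the x- and y-terms: 16(x² + 6x) + 7(y² - 20y) = -396
16(x + 3)² + 7(y - 10)² = -396 + 144 + 700 = 448
Divide through by 448 to get (x + 3)²/28 + (y - 10)²/64 = 1.
Ellipse, center (-3, 10), major axis vertical; a² = 64, b² = 28.
a = 8. Vertices at (h, k ± a).

(-3, 2) and (-3, 18)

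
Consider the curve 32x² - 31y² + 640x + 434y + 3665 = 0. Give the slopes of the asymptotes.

Group the x- and y-terms: 32(x² + 20x) -31(y² - 14y) = -3665
32(x + 10)² -31(y - 7)² = -3665 + 3200 - 1519 = -1984
Dividing both sides by -1984: (y - 7)²/64 - (x + 10)²/62 = 1
Hyperbola, center (-10, 7), transverse axis vertical; a² = 64, b² = 62.
For a vertical hyperbola the asymptotes have slope ±a/b.
Here that is ±8/√62 = ±4√62/31.

4√62/31 and -4√62/31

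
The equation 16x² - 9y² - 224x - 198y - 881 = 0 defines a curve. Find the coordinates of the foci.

(-3, -11) and (17, -11)

Collect terms: 16(x² - 14x) -9(y² + 22y) = 881
Complete the square in x and y: 16(x - 7)² -9(y + 11)² = 881 + 784 - 1089 = 576
Dividing both sides by 576: (x - 7)²/36 - (y + 11)²/64 = 1
Hyperbola, center (7, -11), transverse axis horizontal; a² = 36, b² = 64.
c² = a² + b² = 36 + 64 = 100, so c = 10.
Foci lie on the horizontal axis through the center: (h ± c, k).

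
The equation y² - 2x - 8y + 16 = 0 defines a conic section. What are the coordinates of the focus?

Only y is squared. Complete the square in y: (y - 4)² = 2x.
Vertex (0, 4); 4p = 2 so p = 1/2. Opens right.
Focus is p units from the vertex along the axis: (h + p, k).

(1/2, 4)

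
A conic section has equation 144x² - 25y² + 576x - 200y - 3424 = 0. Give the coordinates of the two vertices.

Rearranging, 144(x² + 4x) -25(y² + 8y) = 3424.
Complete the square in x and y: 144(x + 2)² -25(y + 4)² = 3424 + 576 - 400 = 3600
Divide through by 3600 to get (x + 2)²/25 - (y + 4)²/144 = 1.
Hyperbola, center (-2, -4), transverse axis horizontal; a² = 25, b² = 144.
a = 5. Vertices at (h ± a, k).

(-7, -4) and (3, -4)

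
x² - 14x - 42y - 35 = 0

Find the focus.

(7, 17/2)

Only x is squared. Complete the square in x: (x - 7)² = 42(y + 2).
Vertex (7, -2); 4p = 42 so p = 21/2. Opens up.
Focus is p units from the vertex along the axis: (h, k + p).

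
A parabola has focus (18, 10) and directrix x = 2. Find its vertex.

(10, 10)

The vertex is the midpoint between the focus and the directrix along the axis of symmetry.
Axis is horizontal (directrix is vertical). Vertex x-coordinate = (18 + 2)/2 = 10; y-coordinate = 10.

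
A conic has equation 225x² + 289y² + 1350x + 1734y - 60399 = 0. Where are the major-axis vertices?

(-20, -3) and (14, -3)

225(x² + 6x) + 289(y² + 6y) = 60399
Complete the square: 225(x + 3)² + 289(y + 3)² = 60399 + 2025 + 2601 = 65025
Divide through by 65025 to get (x + 3)²/289 + (y + 3)²/225 = 1.
Ellipse, center (-3, -3), major axis horizontal; a² = 289, b² = 225.
a = 17. Vertices at (h ± a, k).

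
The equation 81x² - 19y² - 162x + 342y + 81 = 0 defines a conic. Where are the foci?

(1, -1) and (1, 19)

Collect terms: 81(x² - 2x) -19(y² - 18y) = -81
81(x - 1)² -19(y - 9)² = -81 + 81 - 1539 = -1539
Dividing both sides by -1539: (y - 9)²/81 - (x - 1)²/19 = 1
Hyperbola, center (1, 9), transverse axis vertical; a² = 81, b² = 19.
c² = a² + b² = 81 + 19 = 100, so c = 10.
Foci lie on the vertical axis through the center: (h, k ± c).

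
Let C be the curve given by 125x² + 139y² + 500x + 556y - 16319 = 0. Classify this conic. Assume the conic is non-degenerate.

ellipse

No xy term. Coefficients of x² and y² are A = 125, C = 139.
A and C have the same sign but A ≠ C ⇒ ellipse.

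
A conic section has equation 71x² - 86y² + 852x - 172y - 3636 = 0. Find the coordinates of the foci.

Group the x- and y-terms: 71(x² + 12x) -86(y² + 2y) = 3636
Complete the square: 71(x + 6)² -86(y + 1)² = 3636 + 2556 - 86 = 6106
Divide through by 6106 to get (x + 6)²/86 - (y + 1)²/71 = 1.
Hyperbola, center (-6, -1), transverse axis horizontal; a² = 86, b² = 71.
c² = a² + b² = 86 + 71 = 157, so c = √157.
Foci lie on the horizontal axis through the center: (h ± c, k).

(-6 - √157, -1) and (-6 + √157, -1)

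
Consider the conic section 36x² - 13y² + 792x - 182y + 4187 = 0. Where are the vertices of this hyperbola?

Rearranging, 36(x² + 22x) -13(y² + 14y) = -4187.
Completing the square gives 36(x + 11)² -13(y + 7)² = -4187 + 4356 - 637 = -468.
Dividing both sides by -468: (y + 7)²/36 - (x + 11)²/13 = 1
Hyperbola, center (-11, -7), transverse axis vertical; a² = 36, b² = 13.
a = 6. Vertices at (h, k ± a).

(-11, -13) and (-11, -1)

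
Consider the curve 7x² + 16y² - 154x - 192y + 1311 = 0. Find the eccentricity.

e = 3/4

7(x² - 22x) + 16(y² - 12y) = -1311
Complete the square in x and y: 7(x - 11)² + 16(y - 6)² = -1311 + 847 + 576 = 112
Divide by 112: (x - 11)²/16 + (y - 6)²/7 = 1
Ellipse, center (11, 6), major axis horizontal; a² = 16, b² = 7.
c² = a² - b² = 9, so c = 3.
e = c/a = 3/4.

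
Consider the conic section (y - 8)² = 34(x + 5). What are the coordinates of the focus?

Vertex (-5, 8); 4p = 34 so p = 17/2. Opens right.
Focus is p units from the vertex along the axis: (h + p, k).

(7/2, 8)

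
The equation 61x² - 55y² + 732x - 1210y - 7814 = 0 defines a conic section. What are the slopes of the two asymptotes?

√3355/55 and -√3355/55

Rearranging, 61(x² + 12x) -55(y² + 22y) = 7814.
Completing the square gives 61(x + 6)² -55(y + 11)² = 7814 + 2196 - 6655 = 3355.
Divide through by 3355 to get (x + 6)²/55 - (y + 11)²/61 = 1.
Hyperbola, center (-6, -11), transverse axis horizontal; a² = 55, b² = 61.
For a horizontal hyperbola the asymptotes have slope ±b/a.
Here that is ±√61/√55 = ±√3355/55.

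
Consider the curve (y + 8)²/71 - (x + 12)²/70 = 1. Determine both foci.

Center (-12, -8). The positive term is the y-term, so the transverse axis is vertical; a² = 71, b² = 70.
c² = a² + b² = 71 + 70 = 141, so c = √141.
Foci lie on the vertical axis through the center: (h, k ± c).

(-12, -8 - √141) and (-12, -8 + √141)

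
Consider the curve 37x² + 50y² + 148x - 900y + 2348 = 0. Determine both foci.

(-2 - √13, 9) and (-2 + √13, 9)

Collect terms: 37(x² + 4x) + 50(y² - 18y) = -2348
Complete the square: 37(x + 2)² + 50(y - 9)² = -2348 + 148 + 4050 = 1850
Dividing both sides by 1850: (x + 2)²/50 + (y - 9)²/37 = 1
Ellipse, center (-2, 9), major axis horizontal; a² = 50, b² = 37.
c² = a² - b² = 50 - 37 = 13, so c = √13.
Foci lie on the horizontal axis through the center: (h ± c, k).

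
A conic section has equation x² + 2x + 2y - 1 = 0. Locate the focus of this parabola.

Only x is squared. Complete the square in x: (x + 1)² = -2(y - 1).
Vertex (-1, 1); 4p = -2 so p = -1/2. Opens down.
Focus is p units from the vertex along the axis: (h, k + p).

(-1, 1/2)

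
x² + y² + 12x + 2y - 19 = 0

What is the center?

Group: (x² + 12x) + (y² + 2y) = 19
Complete the square: (x + 6)² + (y + 1)² = 19 + 36 + 1 = 56
So (x + 6)² + (y + 1)² = 56.
Circle centered at (-6, -1) with r² = 56.

(-6, -1)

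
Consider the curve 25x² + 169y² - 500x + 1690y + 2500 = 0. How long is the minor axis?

25(x² - 20x) + 169(y² + 10y) = -2500
Complete the square in x and y: 25(x - 10)² + 169(y + 5)² = -2500 + 2500 + 4225 = 4225
Divide by 4225: (x - 10)²/169 + (y + 5)²/25 = 1
Ellipse, center (10, -5), major axis horizontal; a² = 169, b² = 25.
b² = 25 so b = 5; the minor axis has length 2b = 10.

10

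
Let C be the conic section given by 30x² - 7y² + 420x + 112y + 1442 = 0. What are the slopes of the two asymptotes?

Group: 30(x² + 14x) -7(y² - 16y) = -1442
30(x + 7)² -7(y - 8)² = -1442 + 1470 - 448 = -420
Dividing both sides by -420: (y - 8)²/60 - (x + 7)²/14 = 1
Hyperbola, center (-7, 8), transverse axis vertical; a² = 60, b² = 14.
For a vertical hyperbola the asymptotes have slope ±a/b.
Here that is ±2√15/√14 = ±√210/7.

√210/7 and -√210/7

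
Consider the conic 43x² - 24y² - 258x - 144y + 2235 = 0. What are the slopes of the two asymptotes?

√258/12 and -√258/12

Group the x- and y-terms: 43(x² - 6x) -24(y² + 6y) = -2235
Complete the square: 43(x - 3)² -24(y + 3)² = -2235 + 387 - 216 = -2064
Divide through by -2064 to get (y + 3)²/86 - (x - 3)²/48 = 1.
Hyperbola, center (3, -3), transverse axis vertical; a² = 86, b² = 48.
For a vertical hyperbola the asymptotes have slope ±a/b.
Here that is ±√86/4√3 = ±√258/12.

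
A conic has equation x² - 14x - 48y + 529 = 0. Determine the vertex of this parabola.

Only x is squared. Complete the square in x: (x - 7)² = 48(y - 10).
Vertex (7, 10); 4p = 48 so p = 12. Opens up.

(7, 10)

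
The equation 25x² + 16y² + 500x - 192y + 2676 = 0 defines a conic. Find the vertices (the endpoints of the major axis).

(-10, 1) and (-10, 11)

25(x² + 20x) + 16(y² - 12y) = -2676
Completing the square gives 25(x + 10)² + 16(y - 6)² = -2676 + 2500 + 576 = 400.
Divide through by 400 to get (x + 10)²/16 + (y - 6)²/25 = 1.
Ellipse, center (-10, 6), major axis vertical; a² = 25, b² = 16.
a = 5. Vertices at (h, k ± a).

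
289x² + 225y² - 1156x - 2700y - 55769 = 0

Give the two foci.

289(x² - 4x) + 225(y² - 12y) = 55769
Completing the square gives 289(x - 2)² + 225(y - 6)² = 55769 + 1156 + 8100 = 65025.
Dividing both sides by 65025: (x - 2)²/225 + (y - 6)²/289 = 1
Ellipse, center (2, 6), major axis vertical; a² = 289, b² = 225.
c² = a² - b² = 289 - 225 = 64, so c = 8.
Foci lie on the vertical axis through the center: (h, k ± c).

(2, -2) and (2, 14)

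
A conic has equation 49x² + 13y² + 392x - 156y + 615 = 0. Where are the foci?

(-4, 0) and (-4, 12)

49(x² + 8x) + 13(y² - 12y) = -615
Complete the square: 49(x + 4)² + 13(y - 6)² = -615 + 784 + 468 = 637
Dividing both sides by 637: (x + 4)²/13 + (y - 6)²/49 = 1
Ellipse, center (-4, 6), major axis vertical; a² = 49, b² = 13.
c² = a² - b² = 49 - 13 = 36, so c = 6.
Foci lie on the vertical axis through the center: (h, k ± c).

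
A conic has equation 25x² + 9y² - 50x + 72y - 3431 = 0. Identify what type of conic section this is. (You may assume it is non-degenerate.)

ellipse

No xy term. Coefficients of x² and y² are A = 25, C = 9.
A and C have the same sign but A ≠ C ⇒ ellipse.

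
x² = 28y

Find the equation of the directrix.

Vertex (0, 0); 4p = 28 so p = 7. Opens up.
Directrix is the horizontal line y = k − p = 0 − (7) = -7.

y = -7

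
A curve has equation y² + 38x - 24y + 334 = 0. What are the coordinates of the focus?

(-29/2, 12)

Only y is squared. Complete the square in y: (y - 12)² = -38(x + 5).
Vertex (-5, 12); 4p = -38 so p = -19/2. Opens left.
Focus is p units from the vertex along the axis: (h + p, k).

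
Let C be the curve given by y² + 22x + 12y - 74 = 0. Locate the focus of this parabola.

(-1/2, -6)

Only y is squared. Complete the square in y: (y + 6)² = -22(x - 5).
Vertex (5, -6); 4p = -22 so p = -11/2. Opens left.
Focus is p units from the vertex along the axis: (h + p, k).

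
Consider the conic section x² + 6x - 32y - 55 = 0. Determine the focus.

(-3, 6)

Only x is squared. Complete the square in x: (x + 3)² = 32(y + 2).
Vertex (-3, -2); 4p = 32 so p = 8. Opens up.
Focus is p units from the vertex along the axis: (h, k + p).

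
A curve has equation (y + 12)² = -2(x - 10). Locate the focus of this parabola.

Vertex (10, -12); 4p = -2 so p = -1/2. Opens left.
Focus is p units from the vertex along the axis: (h + p, k).

(19/2, -12)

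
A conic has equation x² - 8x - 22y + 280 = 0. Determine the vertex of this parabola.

(4, 12)

Only x is squared. Complete the square in x: (x - 4)² = 22(y - 12).
Vertex (4, 12); 4p = 22 so p = 11/2. Opens up.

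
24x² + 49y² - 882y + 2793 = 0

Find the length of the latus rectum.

Rearranging, 24x² + 49(y² - 18y) = -2793.
Complete the square: 24x² + 49(y - 9)² = -2793 + 0 + 3969 = 1176
Divide by 1176: x²/49 + (y - 9)²/24 = 1
Ellipse, center (0, 9), major axis horizontal; a² = 49, b² = 24.
Latus rectum length = 2b²/a = 2·24/7 = 48/7.

48/7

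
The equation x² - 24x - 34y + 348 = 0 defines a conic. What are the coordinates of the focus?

Only x is squared. Complete the square in x: (x - 12)² = 34(y - 6).
Vertex (12, 6); 4p = 34 so p = 17/2. Opens up.
Focus is p units from the vertex along the axis: (h, k + p).

(12, 29/2)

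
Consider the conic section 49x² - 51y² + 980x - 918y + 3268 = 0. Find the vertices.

(-10, -16) and (-10, -2)

Group the x- and y-terms: 49(x² + 20x) -51(y² + 18y) = -3268
49(x + 10)² -51(y + 9)² = -3268 + 4900 - 4131 = -2499
Divide by -2499: (y + 9)²/49 - (x + 10)²/51 = 1
Hyperbola, center (-10, -9), transverse axis vertical; a² = 49, b² = 51.
a = 7. Vertices at (h, k ± a).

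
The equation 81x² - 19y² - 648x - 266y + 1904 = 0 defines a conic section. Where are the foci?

(4, -17) and (4, 3)

Collect terms: 81(x² - 8x) -19(y² + 14y) = -1904
81(x - 4)² -19(y + 7)² = -1904 + 1296 - 931 = -1539
Divide through by -1539 to get (y + 7)²/81 - (x - 4)²/19 = 1.
Hyperbola, center (4, -7), transverse axis vertical; a² = 81, b² = 19.
c² = a² + b² = 81 + 19 = 100, so c = 10.
Foci lie on the vertical axis through the center: (h, k ± c).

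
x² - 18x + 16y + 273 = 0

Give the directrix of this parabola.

Only x is squared. Complete the square in x: (x - 9)² = -16(y + 12).
Vertex (9, -12); 4p = -16 so p = -4. Opens down.
Directrix is the horizontal line y = k − p = -12 − (-4) = -8.

y = -8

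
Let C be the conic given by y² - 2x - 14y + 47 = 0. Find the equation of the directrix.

Only y is squared. Complete the square in y: (y - 7)² = 2(x + 1).
Vertex (-1, 7); 4p = 2 so p = 1/2. Opens right.
Directrix is the vertical line x = h − p = -1 − (1/2) = -3/2.

x = -3/2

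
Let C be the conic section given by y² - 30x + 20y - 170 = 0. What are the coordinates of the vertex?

Only y is squared. Complete the square in y: (y + 10)² = 30(x + 9).
Vertex (-9, -10); 4p = 30 so p = 15/2. Opens right.

(-9, -10)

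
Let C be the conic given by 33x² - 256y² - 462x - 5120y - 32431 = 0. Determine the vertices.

Rearranging, 33(x² - 14x) -256(y² + 20y) = 32431.
Complete the square: 33(x - 7)² -256(y + 10)² = 32431 + 1617 - 25600 = 8448
Dividing both sides by 8448: (x - 7)²/256 - (y + 10)²/33 = 1
Hyperbola, center (7, -10), transverse axis horizontal; a² = 256, b² = 33.
a = 16. Vertices at (h ± a, k).

(-9, -10) and (23, -10)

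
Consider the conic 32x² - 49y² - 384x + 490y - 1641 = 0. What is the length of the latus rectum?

64/7

Group the x- and y-terms: 32(x² - 12x) -49(y² - 10y) = 1641
Completing the square gives 32(x - 6)² -49(y - 5)² = 1641 + 1152 - 1225 = 1568.
Divide by 1568: (x - 6)²/49 - (y - 5)²/32 = 1
Hyperbola, center (6, 5), transverse axis horizontal; a² = 49, b² = 32.
Latus rectum length = 2b²/a = 2·32/7 = 64/7.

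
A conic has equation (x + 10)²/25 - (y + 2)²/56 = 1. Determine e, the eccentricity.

e = 9/5

Center (-10, -2). The positive term is the x-term, so the transverse axis is horizontal; a² = 25, b² = 56.
c² = a² + b² = 81, so c = 9.
e = c/a = 9/5.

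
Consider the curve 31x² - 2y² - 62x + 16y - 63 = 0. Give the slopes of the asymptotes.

31(x² - 2x) -2(y² - 8y) = 63
31(x - 1)² -2(y - 4)² = 63 + 31 - 32 = 62
Divide by 62: (x - 1)²/2 - (y - 4)²/31 = 1
Hyperbola, center (1, 4), transverse axis horizontal; a² = 2, b² = 31.
For a horizontal hyperbola the asymptotes have slope ±b/a.
Here that is ±√31/√2 = ±√62/2.

√62/2 and -√62/2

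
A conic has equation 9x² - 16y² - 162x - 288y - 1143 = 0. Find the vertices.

Collect terms: 9(x² - 18x) -16(y² + 18y) = 1143
Complete the square in x and y: 9(x - 9)² -16(y + 9)² = 1143 + 729 - 1296 = 576
Divide through by 576 to get (x - 9)²/64 - (y + 9)²/36 = 1.
Hyperbola, center (9, -9), transverse axis horizontal; a² = 64, b² = 36.
a = 8. Vertices at (h ± a, k).

(1, -9) and (17, -9)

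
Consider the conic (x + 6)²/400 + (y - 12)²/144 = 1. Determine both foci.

Center (-6, 12). The larger denominator 400 sits under the x-term, so the major axis is horizontal; a² = 400, b² = 144.
c² = a² - b² = 400 - 144 = 256, so c = 16.
Foci lie on the horizontal axis through the center: (h ± c, k).

(-22, 12) and (10, 12)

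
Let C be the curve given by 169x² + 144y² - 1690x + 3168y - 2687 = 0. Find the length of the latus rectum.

288/13

Group the x- and y-terms: 169(x² - 10x) + 144(y² + 22y) = 2687
Completing the square gives 169(x - 5)² + 144(y + 11)² = 2687 + 4225 + 17424 = 24336.
Divide through by 24336 to get (x - 5)²/144 + (y + 11)²/169 = 1.
Ellipse, center (5, -11), major axis vertical; a² = 169, b² = 144.
Latus rectum length = 2b²/a = 2·144/13 = 288/13.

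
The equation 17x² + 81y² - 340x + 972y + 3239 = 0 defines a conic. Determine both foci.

Collect terms: 17(x² - 20x) + 81(y² + 12y) = -3239
Complete the square in x and y: 17(x - 10)² + 81(y + 6)² = -3239 + 1700 + 2916 = 1377
Divide through by 1377 to get (x - 10)²/81 + (y + 6)²/17 = 1.
Ellipse, center (10, -6), major axis horizontal; a² = 81, b² = 17.
c² = a² - b² = 81 - 17 = 64, so c = 8.
Foci lie on the horizontal axis through the center: (h ± c, k).

(2, -6) and (18, -6)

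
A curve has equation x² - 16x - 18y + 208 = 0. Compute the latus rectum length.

18

Only x is squared. Complete the square in x: (x - 8)² = 18(y - 8).
Vertex (8, 8); 4p = 18 so p = 9/2. Opens up.
Latus rectum length = |4p| = 18.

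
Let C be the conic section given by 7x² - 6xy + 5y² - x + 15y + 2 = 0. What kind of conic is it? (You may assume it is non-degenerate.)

A = 7, B = -6, C = 5.
Discriminant B² − 4AC = (-6)² − 4·7·5 = -104.
B² − 4AC < 0 ⇒ ellipse.

ellipse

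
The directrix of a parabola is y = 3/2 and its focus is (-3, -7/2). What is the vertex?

The vertex is the midpoint between the focus and the directrix along the axis of symmetry.
Axis is vertical (directrix is horizontal). Vertex y-coordinate = (-7/2 + 3/2)/2 = -1; x-coordinate = -3.

(-3, -1)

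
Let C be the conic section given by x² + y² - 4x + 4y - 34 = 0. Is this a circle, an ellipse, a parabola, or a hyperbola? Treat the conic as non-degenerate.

circle

No xy term. Coefficients of x² and y² are A = 1, C = 1.
A = C (same sign) ⇒ circle.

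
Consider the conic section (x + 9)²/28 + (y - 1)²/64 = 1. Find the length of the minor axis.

4√7

Center (-9, 1). The larger denominator 64 sits under the y-term, so the major axis is vertical; a² = 64, b² = 28.
b² = 28 so b = 2√7; the minor axis has length 2b = 4√7.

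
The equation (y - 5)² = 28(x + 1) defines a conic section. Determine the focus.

Vertex (-1, 5); 4p = 28 so p = 7. Opens right.
Focus is p units from the vertex along the axis: (h + p, k).

(6, 5)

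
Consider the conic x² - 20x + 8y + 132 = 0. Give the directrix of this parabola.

y = -2

Only x is squared. Complete the square in x: (x - 10)² = -8(y + 4).
Vertex (10, -4); 4p = -8 so p = -2. Opens down.
Directrix is the horizontal line y = k − p = -4 − (-2) = -2.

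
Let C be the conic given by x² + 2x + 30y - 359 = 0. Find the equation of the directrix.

Only x is squared. Complete the square in x: (x + 1)² = -30(y - 12).
Vertex (-1, 12); 4p = -30 so p = -15/2. Opens down.
Directrix is the horizontal line y = k − p = 12 − (-15/2) = 39/2.

y = 39/2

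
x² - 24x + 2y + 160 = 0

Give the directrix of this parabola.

Only x is squared. Complete the square in x: (x - 12)² = -2(y + 8).
Vertex (12, -8); 4p = -2 so p = -1/2. Opens down.
Directrix is the horizontal line y = k − p = -8 − (-1/2) = -15/2.

y = -15/2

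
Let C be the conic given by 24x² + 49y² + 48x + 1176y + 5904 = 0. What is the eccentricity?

Collect terms: 24(x² + 2x) + 49(y² + 24y) = -5904
Completing the square gives 24(x + 1)² + 49(y + 12)² = -5904 + 24 + 7056 = 1176.
Divide by 1176: (x + 1)²/49 + (y + 12)²/24 = 1
Ellipse, center (-1, -12), major axis horizontal; a² = 49, b² = 24.
c² = a² - b² = 25, so c = 5.
e = c/a = 5/7.

e = 5/7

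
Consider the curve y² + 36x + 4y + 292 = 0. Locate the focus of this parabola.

(-17, -2)

Only y is squared. Complete the square in y: (y + 2)² = -36(x + 8).
Vertex (-8, -2); 4p = -36 so p = -9. Opens left.
Focus is p units from the vertex along the axis: (h + p, k).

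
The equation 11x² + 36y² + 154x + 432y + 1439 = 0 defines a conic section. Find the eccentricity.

Group the x- and y-terms: 11(x² + 14x) + 36(y² + 12y) = -1439
Complete the square in x and y: 11(x + 7)² + 36(y + 6)² = -1439 + 539 + 1296 = 396
Divide by 396: (x + 7)²/36 + (y + 6)²/11 = 1
Ellipse, center (-7, -6), major axis horizontal; a² = 36, b² = 11.
c² = a² - b² = 25, so c = 5.
e = c/a = 5/6.

e = 5/6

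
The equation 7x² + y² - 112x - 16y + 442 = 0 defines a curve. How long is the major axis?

Group the x- and y-terms: 7(x² - 16x) + (y² - 16y) = -442
Complete the square: 7(x - 8)² + (y - 8)² = -442 + 448 + 64 = 70
Divide through by 70 to get (x - 8)²/10 + (y - 8)²/70 = 1.
Ellipse, center (8, 8), major axis vertical; a² = 70, b² = 10.
a² = 70 so a = √70; the major axis has length 2a = 2√70.

2√70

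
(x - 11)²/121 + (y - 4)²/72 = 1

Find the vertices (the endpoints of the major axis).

(0, 4) and (22, 4)

Center (11, 4). The larger denominator 121 sits under the x-term, so the major axis is horizontal; a² = 121, b² = 72.
a = 11. Vertices at (h ± a, k).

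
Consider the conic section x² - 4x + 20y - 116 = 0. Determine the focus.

(2, 1)

Only x is squared. Complete the square in x: (x - 2)² = -20(y - 6).
Vertex (2, 6); 4p = -20 so p = -5. Opens down.
Focus is p units from the vertex along the axis: (h, k + p).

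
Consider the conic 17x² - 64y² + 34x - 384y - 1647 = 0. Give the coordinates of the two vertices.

17(x² + 2x) -64(y² + 6y) = 1647
Complete the square: 17(x + 1)² -64(y + 3)² = 1647 + 17 - 576 = 1088
Divide through by 1088 to get (x + 1)²/64 - (y + 3)²/17 = 1.
Hyperbola, center (-1, -3), transverse axis horizontal; a² = 64, b² = 17.
a = 8. Vertices at (h ± a, k).

(-9, -3) and (7, -3)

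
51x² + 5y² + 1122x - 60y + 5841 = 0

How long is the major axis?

Group: 51(x² + 22x) + 5(y² - 12y) = -5841
51(x + 11)² + 5(y - 6)² = -5841 + 6171 + 180 = 510
Divide through by 510 to get (x + 11)²/10 + (y - 6)²/102 = 1.
Ellipse, center (-11, 6), major axis vertical; a² = 102, b² = 10.
a² = 102 so a = √102; the major axis has length 2a = 2√102.

2√102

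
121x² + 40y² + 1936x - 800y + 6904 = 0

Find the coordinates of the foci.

Group the x- and y-terms: 121(x² + 16x) + 40(y² - 20y) = -6904
Complete the square in x and y: 121(x + 8)² + 40(y - 10)² = -6904 + 7744 + 4000 = 4840
Divide through by 4840 to get (x + 8)²/40 + (y - 10)²/121 = 1.
Ellipse, center (-8, 10), major axis vertical; a² = 121, b² = 40.
c² = a² - b² = 121 - 40 = 81, so c = 9.
Foci lie on the vertical axis through the center: (h, k ± c).

(-8, 1) and (-8, 19)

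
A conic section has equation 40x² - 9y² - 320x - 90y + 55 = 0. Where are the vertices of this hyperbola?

(1, -5) and (7, -5)

Group: 40(x² - 8x) -9(y² + 10y) = -55
Completing the square gives 40(x - 4)² -9(y + 5)² = -55 + 640 - 225 = 360.
Dividing both sides by 360: (x - 4)²/9 - (y + 5)²/40 = 1
Hyperbola, center (4, -5), transverse axis horizontal; a² = 9, b² = 40.
a = 3. Vertices at (h ± a, k).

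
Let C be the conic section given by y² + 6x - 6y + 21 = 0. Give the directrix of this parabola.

x = -1/2

Only y is squared. Complete the square in y: (y - 3)² = -6(x + 2).
Vertex (-2, 3); 4p = -6 so p = -3/2. Opens left.
Directrix is the vertical line x = h − p = -2 − (-3/2) = -1/2.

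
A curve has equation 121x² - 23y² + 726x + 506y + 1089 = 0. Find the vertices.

(-3, 0) and (-3, 22)

Rearranging, 121(x² + 6x) -23(y² - 22y) = -1089.
121(x + 3)² -23(y - 11)² = -1089 + 1089 - 2783 = -2783
Dividing both sides by -2783: (y - 11)²/121 - (x + 3)²/23 = 1
Hyperbola, center (-3, 11), transverse axis vertical; a² = 121, b² = 23.
a = 11. Vertices at (h, k ± a).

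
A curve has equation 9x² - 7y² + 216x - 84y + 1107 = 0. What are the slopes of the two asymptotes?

3√7/7 and -3√7/7

Group: 9(x² + 24x) -7(y² + 12y) = -1107
Complete the square in x and y: 9(x + 12)² -7(y + 6)² = -1107 + 1296 - 252 = -63
Dividing both sides by -63: (y + 6)²/9 - (x + 12)²/7 = 1
Hyperbola, center (-12, -6), transverse axis vertical; a² = 9, b² = 7.
For a vertical hyperbola the asymptotes have slope ±a/b.
Here that is ±3/√7 = ±3√7/7.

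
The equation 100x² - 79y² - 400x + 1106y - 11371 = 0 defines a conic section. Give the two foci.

Rearranging, 100(x² - 4x) -79(y² - 14y) = 11371.
Complete the square: 100(x - 2)² -79(y - 7)² = 11371 + 400 - 3871 = 7900
Dividing both sides by 7900: (x - 2)²/79 - (y - 7)²/100 = 1
Hyperbola, center (2, 7), transverse axis horizontal; a² = 79, b² = 100.
c² = a² + b² = 79 + 100 = 179, so c = √179.
Foci lie on the horizontal axis through the center: (h ± c, k).

(2 - √179, 7) and (2 + √179, 7)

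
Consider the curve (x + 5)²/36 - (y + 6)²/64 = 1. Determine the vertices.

(-11, -6) and (1, -6)

Center (-5, -6). The positive term is the x-term, so the transverse axis is horizontal; a² = 36, b² = 64.
a = 6. Vertices at (h ± a, k).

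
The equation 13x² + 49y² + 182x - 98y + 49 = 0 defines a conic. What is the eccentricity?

Group the x- and y-terms: 13(x² + 14x) + 49(y² - 2y) = -49
Completing the square gives 13(x + 7)² + 49(y - 1)² = -49 + 637 + 49 = 637.
Divide through by 637 to get (x + 7)²/49 + (y - 1)²/13 = 1.
Ellipse, center (-7, 1), major axis horizontal; a² = 49, b² = 13.
c² = a² - b² = 36, so c = 6.
e = c/a = 6/7.

e = 6/7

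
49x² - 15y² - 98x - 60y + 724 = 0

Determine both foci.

Group: 49(x² - 2x) -15(y² + 4y) = -724
Completing the square gives 49(x - 1)² -15(y + 2)² = -724 + 49 - 60 = -735.
Divide by -735: (y + 2)²/49 - (x - 1)²/15 = 1
Hyperbola, center (1, -2), transverse axis vertical; a² = 49, b² = 15.
c² = a² + b² = 49 + 15 = 64, so c = 8.
Foci lie on the vertical axis through the center: (h, k ± c).

(1, -10) and (1, 6)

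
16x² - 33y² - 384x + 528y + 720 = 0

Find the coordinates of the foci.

Collect terms: 16(x² - 24x) -33(y² - 16y) = -720
Completing the square gives 16(x - 12)² -33(y - 8)² = -720 + 2304 - 2112 = -528.
Divide by -528: (y - 8)²/16 - (x - 12)²/33 = 1
Hyperbola, center (12, 8), transverse axis vertical; a² = 16, b² = 33.
c² = a² + b² = 16 + 33 = 49, so c = 7.
Foci lie on the vertical axis through the center: (h, k ± c).

(12, 1) and (12, 15)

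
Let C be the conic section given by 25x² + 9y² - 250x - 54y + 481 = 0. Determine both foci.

Group the x- and y-terms: 25(x² - 10x) + 9(y² - 6y) = -481
Completing the square gives 25(x - 5)² + 9(y - 3)² = -481 + 625 + 81 = 225.
Divide through by 225 to get (x - 5)²/9 + (y - 3)²/25 = 1.
Ellipse, center (5, 3), major axis vertical; a² = 25, b² = 9.
c² = a² - b² = 25 - 9 = 16, so c = 4.
Foci lie on the vertical axis through the center: (h, k ± c).

(5, -1) and (5, 7)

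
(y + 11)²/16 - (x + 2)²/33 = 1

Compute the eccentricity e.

e = 7/4

Center (-2, -11). The positive term is the y-term, so the transverse axis is vertical; a² = 16, b² = 33.
c² = a² + b² = 49, so c = 7.
e = c/a = 7/4.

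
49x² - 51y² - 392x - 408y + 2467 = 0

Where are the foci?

(4, -14) and (4, 6)

Collect terms: 49(x² - 8x) -51(y² + 8y) = -2467
Complete the square: 49(x - 4)² -51(y + 4)² = -2467 + 784 - 816 = -2499
Dividing both sides by -2499: (y + 4)²/49 - (x - 4)²/51 = 1
Hyperbola, center (4, -4), transverse axis vertical; a² = 49, b² = 51.
c² = a² + b² = 49 + 51 = 100, so c = 10.
Foci lie on the vertical axis through the center: (h, k ± c).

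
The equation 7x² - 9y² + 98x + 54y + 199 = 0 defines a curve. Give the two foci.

Group: 7(x² + 14x) -9(y² - 6y) = -199
Complete the square: 7(x + 7)² -9(y - 3)² = -199 + 343 - 81 = 63
Divide through by 63 to get (x + 7)²/9 - (y - 3)²/7 = 1.
Hyperbola, center (-7, 3), transverse axis horizontal; a² = 9, b² = 7.
c² = a² + b² = 9 + 7 = 16, so c = 4.
Foci lie on the horizontal axis through the center: (h ± c, k).

(-11, 3) and (-3, 3)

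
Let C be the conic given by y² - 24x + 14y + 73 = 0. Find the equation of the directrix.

x = -5

Only y is squared. Complete the square in y: (y + 7)² = 24(x - 1).
Vertex (1, -7); 4p = 24 so p = 6. Opens right.
Directrix is the vertical line x = h − p = 1 − (6) = -5.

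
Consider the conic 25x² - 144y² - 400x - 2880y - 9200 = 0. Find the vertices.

(8, -15) and (8, -5)

25(x² - 16x) -144(y² + 20y) = 9200
Complete the square in x and y: 25(x - 8)² -144(y + 10)² = 9200 + 1600 - 14400 = -3600
Divide by -3600: (y + 10)²/25 - (x - 8)²/144 = 1
Hyperbola, center (8, -10), transverse axis vertical; a² = 25, b² = 144.
a = 5. Vertices at (h, k ± a).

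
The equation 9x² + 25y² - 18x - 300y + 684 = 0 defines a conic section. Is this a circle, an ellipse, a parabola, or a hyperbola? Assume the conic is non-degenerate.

ellipse

No xy term. Coefficients of x² and y² are A = 9, C = 25.
A and C have the same sign but A ≠ C ⇒ ellipse.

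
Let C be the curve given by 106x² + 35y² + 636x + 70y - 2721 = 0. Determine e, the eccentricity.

Group the x- and y-terms: 106(x² + 6x) + 35(y² + 2y) = 2721
Complete the square in x and y: 106(x + 3)² + 35(y + 1)² = 2721 + 954 + 35 = 3710
Dividing both sides by 3710: (x + 3)²/35 + (y + 1)²/106 = 1
Ellipse, center (-3, -1), major axis vertical; a² = 106, b² = 35.
c² = a² - b² = 71, so c = √71.
e = c/a = √71/√106 = √7526/106.

e = √7526/106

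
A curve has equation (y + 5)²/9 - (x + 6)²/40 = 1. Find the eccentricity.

e = 7/3

Center (-6, -5). The positive term is the y-term, so the transverse axis is vertical; a² = 9, b² = 40.
c² = a² + b² = 49, so c = 7.
e = c/a = 7/3.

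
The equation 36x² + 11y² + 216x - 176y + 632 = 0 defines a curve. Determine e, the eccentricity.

e = 5/6

Rearranging, 36(x² + 6x) + 11(y² - 16y) = -632.
Complete the square in x and y: 36(x + 3)² + 11(y - 8)² = -632 + 324 + 704 = 396
Divide through by 396 to get (x + 3)²/11 + (y - 8)²/36 = 1.
Ellipse, center (-3, 8), major axis vertical; a² = 36, b² = 11.
c² = a² - b² = 25, so c = 5.
e = c/a = 5/6.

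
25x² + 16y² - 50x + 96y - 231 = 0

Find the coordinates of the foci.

Group: 25(x² - 2x) + 16(y² + 6y) = 231
Completing the square gives 25(x - 1)² + 16(y + 3)² = 231 + 25 + 144 = 400.
Divide through by 400 to get (x - 1)²/16 + (y + 3)²/25 = 1.
Ellipse, center (1, -3), major axis vertical; a² = 25, b² = 16.
c² = a² - b² = 25 - 16 = 9, so c = 3.
Foci lie on the vertical axis through the center: (h, k ± c).

(1, -6) and (1, 0)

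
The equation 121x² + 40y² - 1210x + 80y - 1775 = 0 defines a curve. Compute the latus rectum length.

80/11

121(x² - 10x) + 40(y² + 2y) = 1775
Completing the square gives 121(x - 5)² + 40(y + 1)² = 1775 + 3025 + 40 = 4840.
Divide by 4840: (x - 5)²/40 + (y + 1)²/121 = 1
Ellipse, center (5, -1), major axis vertical; a² = 121, b² = 40.
Latus rectum length = 2b²/a = 2·40/11 = 80/11.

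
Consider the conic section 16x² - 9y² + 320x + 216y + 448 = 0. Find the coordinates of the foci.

(-10, 7) and (-10, 17)

Group the x- and y-terms: 16(x² + 20x) -9(y² - 24y) = -448
16(x + 10)² -9(y - 12)² = -448 + 1600 - 1296 = -144
Divide by -144: (y - 12)²/16 - (x + 10)²/9 = 1
Hyperbola, center (-10, 12), transverse axis vertical; a² = 16, b² = 9.
c² = a² + b² = 16 + 9 = 25, so c = 5.
Foci lie on the vertical axis through the center: (h, k ± c).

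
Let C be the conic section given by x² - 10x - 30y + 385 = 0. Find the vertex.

Only x is squared. Complete the square in x: (x - 5)² = 30(y - 12).
Vertex (5, 12); 4p = 30 so p = 15/2. Opens up.

(5, 12)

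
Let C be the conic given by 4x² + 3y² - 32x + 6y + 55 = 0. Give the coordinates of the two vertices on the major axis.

(4, -3) and (4, 1)

Rearranging, 4(x² - 8x) + 3(y² + 2y) = -55.
Completing the square gives 4(x - 4)² + 3(y + 1)² = -55 + 64 + 3 = 12.
Dividing both sides by 12: (x - 4)²/3 + (y + 1)²/4 = 1
Ellipse, center (4, -1), major axis vertical; a² = 4, b² = 3.
a = 2. Vertices at (h, k ± a).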